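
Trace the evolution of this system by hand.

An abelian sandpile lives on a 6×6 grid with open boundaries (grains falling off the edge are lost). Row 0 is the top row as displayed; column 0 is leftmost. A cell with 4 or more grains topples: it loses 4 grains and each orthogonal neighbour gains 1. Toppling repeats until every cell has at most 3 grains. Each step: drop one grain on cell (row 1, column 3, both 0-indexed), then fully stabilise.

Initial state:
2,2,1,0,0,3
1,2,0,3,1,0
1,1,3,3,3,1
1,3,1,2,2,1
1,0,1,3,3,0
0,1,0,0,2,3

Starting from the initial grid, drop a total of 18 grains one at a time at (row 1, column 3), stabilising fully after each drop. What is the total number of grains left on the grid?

62

[0] 2,2,1,0,0,3
1,2,0,3,1,0
1,1,3,3,3,1
1,3,1,2,2,1
1,0,1,3,3,0
0,1,0,0,2,3
[1] 2,2,1,1,0,3
1,2,2,1,3,0
1,2,0,2,0,2
1,3,2,3,3,1
1,0,1,3,3,0
0,1,0,0,2,3
[2] 2,2,1,1,0,3
1,2,2,2,3,0
1,2,0,2,0,2
1,3,2,3,3,1
1,0,1,3,3,0
0,1,0,0,2,3
[3] 2,2,1,1,0,3
1,2,2,3,3,0
1,2,0,2,0,2
1,3,2,3,3,1
1,0,1,3,3,0
0,1,0,0,2,3
[4] 2,2,1,2,1,3
1,2,3,1,0,1
1,2,0,3,1,2
1,3,2,3,3,1
1,0,1,3,3,0
0,1,0,0,2,3
[5] 2,2,1,2,1,3
1,2,3,2,0,1
1,2,0,3,1,2
1,3,2,3,3,1
1,0,1,3,3,0
0,1,0,0,2,3
[6] 2,2,1,2,1,3
1,2,3,3,0,1
1,2,0,3,1,2
1,3,2,3,3,1
1,0,1,3,3,0
0,1,0,0,2,3
[7] 2,2,2,3,1,3
1,3,0,2,1,1
1,2,2,1,3,2
1,3,3,2,1,2
1,0,2,1,1,1
0,1,0,1,3,3
[8] 2,2,2,3,1,3
1,3,0,3,1,1
1,2,2,1,3,2
1,3,3,2,1,2
1,0,2,1,1,1
0,1,0,1,3,3
[9] 2,2,3,0,2,3
1,3,1,1,2,1
1,2,2,2,3,2
1,3,3,2,1,2
1,0,2,1,1,1
0,1,0,1,3,3
[10] 2,2,3,0,2,3
1,3,1,2,2,1
1,2,2,2,3,2
1,3,3,2,1,2
1,0,2,1,1,1
0,1,0,1,3,3
[11] 2,2,3,0,2,3
1,3,1,3,2,1
1,2,2,2,3,2
1,3,3,2,1,2
1,0,2,1,1,1
0,1,0,1,3,3
[12] 2,2,3,1,2,3
1,3,2,0,3,1
1,2,2,3,3,2
1,3,3,2,1,2
1,0,2,1,1,1
0,1,0,1,3,3
[13] 2,2,3,1,2,3
1,3,2,1,3,1
1,2,2,3,3,2
1,3,3,2,1,2
1,0,2,1,1,1
0,1,0,1,3,3
[14] 2,2,3,1,2,3
1,3,2,2,3,1
1,2,2,3,3,2
1,3,3,2,1,2
1,0,2,1,1,1
0,1,0,1,3,3
[15] 2,2,3,1,2,3
1,3,2,3,3,1
1,2,2,3,3,2
1,3,3,2,1,2
1,0,2,1,1,1
0,1,0,1,3,3
[16] 2,2,3,2,3,3
1,3,3,2,1,2
1,2,3,1,1,3
1,3,3,3,2,2
1,0,2,1,1,1
0,1,0,1,3,3
[17] 2,2,3,2,3,3
1,3,3,3,1,2
1,2,3,1,1,3
1,3,3,3,2,2
1,0,2,1,1,1
0,1,0,1,3,3
[18] 3,0,2,1,1,0
2,2,3,3,3,3
2,1,3,0,2,3
2,1,2,1,3,2
1,1,3,2,1,1
0,1,0,1,3,3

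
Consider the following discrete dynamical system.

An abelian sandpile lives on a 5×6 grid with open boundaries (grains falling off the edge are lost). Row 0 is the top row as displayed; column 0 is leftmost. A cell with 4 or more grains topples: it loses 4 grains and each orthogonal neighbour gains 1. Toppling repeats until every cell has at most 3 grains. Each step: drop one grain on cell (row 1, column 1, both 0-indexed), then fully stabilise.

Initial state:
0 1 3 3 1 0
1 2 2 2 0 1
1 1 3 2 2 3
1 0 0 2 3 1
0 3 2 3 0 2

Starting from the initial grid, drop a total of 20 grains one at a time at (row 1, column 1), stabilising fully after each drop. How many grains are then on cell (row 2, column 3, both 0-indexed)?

gen 0: 0 1 3 3 1 0
1 2 2 2 0 1
1 1 3 2 2 3
1 0 0 2 3 1
0 3 2 3 0 2
gen 1: 0 1 3 3 1 0
1 3 2 2 0 1
1 1 3 2 2 3
1 0 0 2 3 1
0 3 2 3 0 2
gen 2: 0 2 3 3 1 0
2 0 3 2 0 1
1 2 3 2 2 3
1 0 0 2 3 1
0 3 2 3 0 2
gen 3: 0 2 3 3 1 0
2 1 3 2 0 1
1 2 3 2 2 3
1 0 0 2 3 1
0 3 2 3 0 2
gen 4: 0 2 3 3 1 0
2 2 3 2 0 1
1 2 3 2 2 3
1 0 0 2 3 1
0 3 2 3 0 2
gen 5: 0 2 3 3 1 0
2 3 3 2 0 1
1 2 3 2 2 3
1 0 0 2 3 1
0 3 2 3 0 2
gen 6: 1 0 2 1 2 0
3 3 3 1 1 1
2 0 2 0 3 3
1 1 1 3 3 1
0 3 2 3 0 2
gen 7: 2 1 3 1 2 0
0 2 0 2 1 1
3 1 3 0 3 3
1 1 1 3 3 1
0 3 2 3 0 2
gen 8: 2 1 3 1 2 0
0 3 0 2 1 1
3 1 3 0 3 3
1 1 1 3 3 1
0 3 2 3 0 2
gen 9: 2 2 3 1 2 0
1 0 1 2 1 1
3 2 3 0 3 3
1 1 1 3 3 1
0 3 2 3 0 2
gen 10: 2 2 3 1 2 0
1 1 1 2 1 1
3 2 3 0 3 3
1 1 1 3 3 1
0 3 2 3 0 2
gen 11: 2 2 3 1 2 0
1 2 1 2 1 1
3 2 3 0 3 3
1 1 1 3 3 1
0 3 2 3 0 2
gen 12: 2 2 3 1 2 0
1 3 1 2 1 1
3 2 3 0 3 3
1 1 1 3 3 1
0 3 2 3 0 2
gen 13: 2 3 3 1 2 0
2 0 2 2 1 1
3 3 3 0 3 3
1 1 1 3 3 1
0 3 2 3 0 2
gen 14: 2 3 3 1 2 0
2 1 2 2 1 1
3 3 3 0 3 3
1 1 1 3 3 1
0 3 2 3 0 2
gen 15: 2 3 3 1 2 0
2 2 2 2 1 1
3 3 3 0 3 3
1 1 1 3 3 1
0 3 2 3 0 2
gen 16: 2 3 3 1 2 0
2 3 2 2 1 1
3 3 3 0 3 3
1 1 1 3 3 1
0 3 2 3 0 2
gen 17: 0 3 1 2 2 0
2 0 2 3 1 1
1 3 1 1 3 3
2 2 2 3 3 1
0 3 2 3 0 2
gen 18: 0 3 1 2 2 0
2 1 2 3 1 1
1 3 1 1 3 3
2 2 2 3 3 1
0 3 2 3 0 2
gen 19: 0 3 1 2 2 0
2 2 2 3 1 1
1 3 1 1 3 3
2 2 2 3 3 1
0 3 2 3 0 2
gen 20: 0 3 1 2 2 0
2 3 2 3 1 1
1 3 1 1 3 3
2 2 2 3 3 1
0 3 2 3 0 2

1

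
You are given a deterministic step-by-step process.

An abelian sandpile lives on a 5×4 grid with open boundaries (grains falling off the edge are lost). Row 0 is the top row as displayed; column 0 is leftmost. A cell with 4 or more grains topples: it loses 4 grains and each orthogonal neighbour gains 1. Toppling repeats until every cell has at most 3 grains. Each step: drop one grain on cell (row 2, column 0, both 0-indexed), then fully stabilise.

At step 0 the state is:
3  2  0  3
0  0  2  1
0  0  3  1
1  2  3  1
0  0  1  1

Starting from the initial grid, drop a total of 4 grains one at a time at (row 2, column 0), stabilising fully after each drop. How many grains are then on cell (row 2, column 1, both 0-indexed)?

[0] 3  2  0  3
0  0  2  1
0  0  3  1
1  2  3  1
0  0  1  1
[1] 3  2  0  3
0  0  2  1
1  0  3  1
1  2  3  1
0  0  1  1
[2] 3  2  0  3
0  0  2  1
2  0  3  1
1  2  3  1
0  0  1  1
[3] 3  2  0  3
0  0  2  1
3  0  3  1
1  2  3  1
0  0  1  1
[4] 3  2  0  3
1  0  2  1
0  1  3  1
2  2  3  1
0  0  1  1

1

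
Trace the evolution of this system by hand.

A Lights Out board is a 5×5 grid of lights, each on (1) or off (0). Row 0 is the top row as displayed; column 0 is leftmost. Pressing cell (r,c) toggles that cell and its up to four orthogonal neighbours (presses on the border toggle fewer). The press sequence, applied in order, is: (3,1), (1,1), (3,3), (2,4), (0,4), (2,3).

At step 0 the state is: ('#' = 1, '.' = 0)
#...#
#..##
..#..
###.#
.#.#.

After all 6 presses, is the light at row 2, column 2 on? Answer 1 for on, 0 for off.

[0] #...#
#..##
..#..
###.#
.#.#.
[1] #...#
#..##
.##..
....#
...#.
[2] ##..#
.####
..#..
....#
...#.
[3] ##..#
.####
..##.
..##.
.....
[4] ##..#
.###.
..#.#
..###
.....
[5] ##.#.
.####
..#.#
..###
.....
[6] ##.#.
.##.#
...#.
..#.#
.....

0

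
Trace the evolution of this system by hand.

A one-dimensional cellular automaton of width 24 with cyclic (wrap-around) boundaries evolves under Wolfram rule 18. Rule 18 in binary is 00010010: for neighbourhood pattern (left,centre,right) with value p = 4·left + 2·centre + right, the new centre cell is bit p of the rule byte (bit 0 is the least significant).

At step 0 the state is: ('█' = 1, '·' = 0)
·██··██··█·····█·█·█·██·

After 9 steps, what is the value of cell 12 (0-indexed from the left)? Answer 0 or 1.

0

[0] ·██··██··█·····█·█·█·██·
[1] █··██··██·█···█········█
[2] ·██··██····█·█·█······█·
[3] █··██··█··█·····█····█·█
[4] ·██··██·██·█···█·█··█···
[5] █··██·······█·█···██·█··
[6] ·██··█·····█···█·█····██
[7] ···██·█···█·█·█···█··█··
[8] ··█····█·█·····█·█·██·█·
[9] ·█·█··█···█···█········█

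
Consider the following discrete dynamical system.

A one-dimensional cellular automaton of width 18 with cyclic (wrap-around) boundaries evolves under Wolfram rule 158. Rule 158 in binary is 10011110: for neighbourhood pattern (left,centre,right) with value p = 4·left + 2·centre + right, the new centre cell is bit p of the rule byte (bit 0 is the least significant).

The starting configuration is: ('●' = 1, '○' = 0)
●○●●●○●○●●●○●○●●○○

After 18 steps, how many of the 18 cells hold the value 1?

t=0: ●○●●●○●○●●●○●○●●○○
t=1: ●○●●○○●○●●○○●○●○●●
t=2: ○○●○●●●○●○●●●○●○●●
t=3: ●●●○●●○○●○●●○○●○●○
t=4: ●●○○●○●●●○●○●●●○●○
t=5: ●○●●●○●●○○●○●●○○●○
t=6: ●○●●○○●○●●●○●○●●●○
t=7: ●○●○●●●○●●○○●○●●○○
t=8: ●○●○●●○○●○●●●○●○●●
t=9: ○○●○●○●●●○●●○○●○●●
t=10: ●●●○●○●●○○●○●●●○●○
t=11: ●●○○●○●○●●●○●●○○●○
t=12: ●○●●●○●○●●○○●○●●●○
t=13: ●○●●○○●○●○●●●○●●○○
t=14: ●○●○●●●○●○●●○○●○●●
t=15: ○○●○●●○○●○●○●●●○●●
t=16: ●●●○●○●●●○●○●●○○●○
t=17: ●●○○●○●●○○●○●○●●●○
t=18: ●○●●●○●○●●●○●○●●○○

11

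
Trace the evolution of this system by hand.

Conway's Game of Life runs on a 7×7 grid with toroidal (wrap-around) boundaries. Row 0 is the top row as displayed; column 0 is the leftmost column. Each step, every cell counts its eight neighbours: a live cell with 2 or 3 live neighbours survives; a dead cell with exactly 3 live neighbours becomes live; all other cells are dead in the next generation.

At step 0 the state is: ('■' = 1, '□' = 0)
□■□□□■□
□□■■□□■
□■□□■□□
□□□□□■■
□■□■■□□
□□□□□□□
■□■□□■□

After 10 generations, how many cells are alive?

10

t=0: □■□□□■□
□□■■□□■
□■□□■□□
□□□□□■■
□■□■■□□
□□□□□□□
■□■□□■□
t=1: ■■□■■■□
■■■■■■□
■□■■■□■
■□■■□■□
□□□□■■□
□■■■■□□
□■□□□□■
t=2: □□□□□□□
□□□□□□□
□□□□□□□
■□■□□□□
□□□□□■■
■■■■■□□
□□□□□□■
t=3: □□□□□□□
□□□□□□□
□□□□□□□
□□□□□□■
□□□□■■■
■■■■■□□
■■■■□□□
t=4: □■■□□□□
□□□□□□□
□□□□□□□
□□□□□□■
□■■□■□■
□□□□□□□
■□□□■□□
t=5: □■□□□□□
□□□□□□□
□□□□□□□
■□□□□■□
■□□□□■□
■■□■□■□
□■□□□□□
t=6: □□□□□□□
□□□□□□□
□□□□□□□
□□□□□□□
■□□□□■□
■■■□■□□
□■□□□□□
t=7: □□□□□□□
□□□□□□□
□□□□□□□
□□□□□□□
■□□□□□■
■□■□□□■
■■■□□□□
t=8: □■□□□□□
□□□□□□□
□□□□□□□
□□□□□□□
■■□□□□■
□□■□□□□
■□■□□□■
t=9: ■■□□□□□
□□□□□□□
□□□□□□□
■□□□□□□
■■□□□□□
□□■□□□□
■□■□□□□
t=10: ■■□□□□□
□□□□□□□
□□□□□□□
■■□□□□□
■■□□□□□
■□■□□□□
■□■□□□□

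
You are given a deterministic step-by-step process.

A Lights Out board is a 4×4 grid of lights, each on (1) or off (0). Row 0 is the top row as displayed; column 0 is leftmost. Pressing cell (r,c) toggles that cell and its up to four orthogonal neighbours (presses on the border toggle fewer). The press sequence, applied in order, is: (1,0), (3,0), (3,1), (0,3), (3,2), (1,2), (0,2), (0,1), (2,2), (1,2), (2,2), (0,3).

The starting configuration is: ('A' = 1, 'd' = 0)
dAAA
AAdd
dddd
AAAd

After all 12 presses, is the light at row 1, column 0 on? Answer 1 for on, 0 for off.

0

gen 0: dAAA
AAdd
dddd
AAAd
gen 1: AAAA
dddd
Addd
AAAd
gen 2: AAAA
dddd
dddd
ddAd
gen 3: AAAA
dddd
dAdd
AAdd
gen 4: AAdd
dddA
dAdd
AAdd
gen 5: AAdd
dddA
dAAd
AdAA
gen 6: AAAd
dAAd
dAdd
AdAA
gen 7: AddA
dAdd
dAdd
AdAA
gen 8: dAAA
dddd
dAdd
AdAA
gen 9: dAAA
ddAd
ddAA
AddA
gen 10: dAdA
dAdA
dddA
AddA
gen 11: dAdA
dAAA
dAAd
AdAA
gen 12: dAAd
dAAd
dAAd
AdAA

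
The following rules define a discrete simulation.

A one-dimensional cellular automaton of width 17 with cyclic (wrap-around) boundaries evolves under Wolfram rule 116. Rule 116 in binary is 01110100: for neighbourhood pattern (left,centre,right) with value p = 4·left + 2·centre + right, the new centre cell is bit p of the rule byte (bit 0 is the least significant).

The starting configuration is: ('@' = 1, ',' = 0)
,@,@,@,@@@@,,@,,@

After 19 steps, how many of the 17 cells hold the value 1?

gen 0: ,@,@,@,@@@@,,@,,@
gen 1: @@@@@@@,,,@@,@@,@
gen 2: ,,,,,,@@,,,@@,@@,
gen 3: ,,,,,,,@@,,,@@,@@
gen 4: @,,,,,,,@@,,,@@,@
gen 5: @@,,,,,,,@@,,,@@,
gen 6: ,@@,,,,,,,@@,,,@@
gen 7: @,@@,,,,,,,@@,,,@
gen 8: @@,@@,,,,,,,@@,,,
gen 9: ,@@,@@,,,,,,,@@,,
gen 10: ,,@@,@@,,,,,,,@@,
gen 11: ,,,@@,@@,,,,,,,@@
gen 12: @,,,@@,@@,,,,,,,@
gen 13: @@,,,@@,@@,,,,,,,
gen 14: ,@@,,,@@,@@,,,,,,
gen 15: ,,@@,,,@@,@@,,,,,
gen 16: ,,,@@,,,@@,@@,,,,
gen 17: ,,,,@@,,,@@,@@,,,
gen 18: ,,,,,@@,,,@@,@@,,
gen 19: ,,,,,,@@,,,@@,@@,

6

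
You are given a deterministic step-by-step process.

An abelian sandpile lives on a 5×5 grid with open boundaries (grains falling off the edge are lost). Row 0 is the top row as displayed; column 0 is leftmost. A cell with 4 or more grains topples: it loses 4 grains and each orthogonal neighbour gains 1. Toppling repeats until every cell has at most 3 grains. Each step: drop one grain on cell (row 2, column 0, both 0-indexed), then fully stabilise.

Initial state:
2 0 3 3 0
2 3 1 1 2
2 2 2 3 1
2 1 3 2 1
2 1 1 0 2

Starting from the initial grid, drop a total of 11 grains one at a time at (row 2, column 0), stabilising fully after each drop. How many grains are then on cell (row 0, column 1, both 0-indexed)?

0) 2 0 3 3 0
2 3 1 1 2
2 2 2 3 1
2 1 3 2 1
2 1 1 0 2
1) 2 0 3 3 0
2 3 1 1 2
3 2 2 3 1
2 1 3 2 1
2 1 1 0 2
2) 2 0 3 3 0
3 3 1 1 2
0 3 2 3 1
3 1 3 2 1
2 1 1 0 2
3) 2 0 3 3 0
3 3 1 1 2
1 3 2 3 1
3 1 3 2 1
2 1 1 0 2
4) 2 0 3 3 0
3 3 1 1 2
2 3 2 3 1
3 1 3 2 1
2 1 1 0 2
5) 2 0 3 3 0
3 3 1 1 2
3 3 2 3 1
3 1 3 2 1
2 1 1 0 2
6) 3 1 3 3 0
1 1 2 1 2
3 1 3 3 1
0 3 3 2 1
3 1 1 0 2
7) 3 1 3 3 0
2 1 2 1 2
0 2 3 3 1
1 3 3 2 1
3 1 1 0 2
8) 3 1 3 3 0
2 1 2 1 2
1 2 3 3 1
1 3 3 2 1
3 1 1 0 2
9) 3 1 3 3 0
2 1 2 1 2
2 2 3 3 1
1 3 3 2 1
3 1 1 0 2
10) 3 1 3 3 0
2 1 2 1 2
3 2 3 3 1
1 3 3 2 1
3 1 1 0 2
11) 3 1 3 3 0
3 1 2 1 2
0 3 3 3 1
2 3 3 2 1
3 1 1 0 2

1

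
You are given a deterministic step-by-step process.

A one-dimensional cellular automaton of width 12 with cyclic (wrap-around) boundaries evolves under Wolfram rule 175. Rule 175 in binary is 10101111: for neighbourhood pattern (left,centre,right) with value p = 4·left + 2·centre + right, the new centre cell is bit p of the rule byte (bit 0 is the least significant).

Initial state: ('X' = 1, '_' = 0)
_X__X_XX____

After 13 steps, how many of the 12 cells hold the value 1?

t=0: _X__X_XX____
t=1: XX_XXXX__XXX
t=2: X_XXXX__XXXX
t=3: _XXXX__XXXXX
t=4: XXXX__XXXXX_
t=5: XXX__XXXXX_X
t=6: XX__XXXXX_XX
t=7: X__XXXXX_XXX
t=8: __XXXXX_XXXX
t=9: _XXXXX_XXXX_
t=10: XXXXX_XXXX__
t=11: XXXX_XXXX__X
t=12: XXX_XXXX__XX
t=13: XX_XXXX__XXX

9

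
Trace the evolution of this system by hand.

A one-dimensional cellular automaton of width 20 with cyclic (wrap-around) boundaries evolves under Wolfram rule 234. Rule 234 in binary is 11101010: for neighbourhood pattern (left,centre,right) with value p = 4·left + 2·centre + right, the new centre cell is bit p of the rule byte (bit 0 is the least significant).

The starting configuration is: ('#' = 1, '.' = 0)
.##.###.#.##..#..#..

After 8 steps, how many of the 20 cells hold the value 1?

20

step 0: .##.###.#.##..#..#..
step 1: ########.###.#..#...
step 2: #############..#...#
step 3: #############.#...##
step 4: ##############...###
step 5: ##############..####
step 6: ##############.#####
step 7: ####################
step 8: ####################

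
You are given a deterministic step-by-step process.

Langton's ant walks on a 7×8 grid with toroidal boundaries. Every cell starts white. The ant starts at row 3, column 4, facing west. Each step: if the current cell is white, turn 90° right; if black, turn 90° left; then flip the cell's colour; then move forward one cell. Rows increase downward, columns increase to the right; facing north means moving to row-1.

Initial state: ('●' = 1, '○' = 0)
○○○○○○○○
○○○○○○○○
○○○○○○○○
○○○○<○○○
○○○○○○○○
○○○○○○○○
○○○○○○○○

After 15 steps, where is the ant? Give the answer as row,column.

[0] ○○○○○○○○
○○○○○○○○
○○○○○○○○
○○○○<○○○
○○○○○○○○
○○○○○○○○
○○○○○○○○
[1] ○○○○○○○○
○○○○○○○○
○○○○^○○○
○○○○●○○○
○○○○○○○○
○○○○○○○○
○○○○○○○○
[2] ○○○○○○○○
○○○○○○○○
○○○○●>○○
○○○○●○○○
○○○○○○○○
○○○○○○○○
○○○○○○○○
[3] ○○○○○○○○
○○○○○○○○
○○○○●●○○
○○○○●v○○
○○○○○○○○
○○○○○○○○
○○○○○○○○
[4] ○○○○○○○○
○○○○○○○○
○○○○●●○○
○○○○<●○○
○○○○○○○○
○○○○○○○○
○○○○○○○○
[5] ○○○○○○○○
○○○○○○○○
○○○○●●○○
○○○○○●○○
○○○○v○○○
○○○○○○○○
○○○○○○○○
[6] ○○○○○○○○
○○○○○○○○
○○○○●●○○
○○○○○●○○
○○○<●○○○
○○○○○○○○
○○○○○○○○
[7] ○○○○○○○○
○○○○○○○○
○○○○●●○○
○○○^○●○○
○○○●●○○○
○○○○○○○○
○○○○○○○○
[8] ○○○○○○○○
○○○○○○○○
○○○○●●○○
○○○●>●○○
○○○●●○○○
○○○○○○○○
○○○○○○○○
[9] ○○○○○○○○
○○○○○○○○
○○○○●●○○
○○○●●●○○
○○○●v○○○
○○○○○○○○
○○○○○○○○
[10] ○○○○○○○○
○○○○○○○○
○○○○●●○○
○○○●●●○○
○○○●○>○○
○○○○○○○○
○○○○○○○○
[11] ○○○○○○○○
○○○○○○○○
○○○○●●○○
○○○●●●○○
○○○●○●○○
○○○○○v○○
○○○○○○○○
[12] ○○○○○○○○
○○○○○○○○
○○○○●●○○
○○○●●●○○
○○○●○●○○
○○○○<●○○
○○○○○○○○
[13] ○○○○○○○○
○○○○○○○○
○○○○●●○○
○○○●●●○○
○○○●^●○○
○○○○●●○○
○○○○○○○○
[14] ○○○○○○○○
○○○○○○○○
○○○○●●○○
○○○●●●○○
○○○●●>○○
○○○○●●○○
○○○○○○○○
[15] ○○○○○○○○
○○○○○○○○
○○○○●●○○
○○○●●^○○
○○○●●○○○
○○○○●●○○
○○○○○○○○

3,5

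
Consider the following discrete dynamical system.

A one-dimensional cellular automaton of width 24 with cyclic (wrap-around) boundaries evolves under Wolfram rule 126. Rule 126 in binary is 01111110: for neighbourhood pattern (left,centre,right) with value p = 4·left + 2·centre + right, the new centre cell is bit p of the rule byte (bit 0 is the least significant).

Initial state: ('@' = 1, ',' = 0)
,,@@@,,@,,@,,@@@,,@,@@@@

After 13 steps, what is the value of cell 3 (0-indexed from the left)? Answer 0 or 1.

1

gen 0: ,,@@@,,@,,@,,@@@,,@,@@@@
gen 1: @@@,@@@@@@@@@@,@@@@@@,,@
gen 2: ,,@@@,,,,,,,,@@@,,,,@@@@
gen 3: @@@,@@,,,,,,@@,@@,,@@,,@
gen 4: ,,@@@@@,,,,@@@@@@@@@@@@@
gen 5: @@@,,,@@,,@@,,,,,,,,,,,@
gen 6: ,,@@,@@@@@@@@,,,,,,,,,@@
gen 7: @@@@@@,,,,,,@@,,,,,,,@@@
gen 8: ,,,,,@@,,,,@@@@,,,,,@@,,
gen 9: ,,,,@@@@,,@@,,@@,,,@@@@,
gen 10: ,,,@@,,@@@@@@@@@@,@@,,@@
gen 11: @,@@@@@@,,,,,,,,@@@@@@@@
gen 12: @@@,,,,@@,,,,,,@@,,,,,,,
gen 13: @,@@,,@@@@,,,,@@@@,,,,,@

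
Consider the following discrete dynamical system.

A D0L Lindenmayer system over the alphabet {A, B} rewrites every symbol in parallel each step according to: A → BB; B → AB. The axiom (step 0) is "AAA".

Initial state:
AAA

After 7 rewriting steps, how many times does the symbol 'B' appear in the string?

0) AAA
1) BBBBBB
2) ABABABABABAB
3) BBABBBABBBABBBABBBABBBAB
4) ABABBBABABABBBABABABBBABABABBBABABABBBABABABBBAB
5) BBABBBABABABBBABBBABBBABABABBBABBBABBBABABABBBABBBABBBABABABBBABBBABBBABABABBBABBBABBBABABABBBAB
6) ABABBBABABABBBABBBABBBABABABBBABABABBBABABABBBABBBABBBABAB…ABABABBBABBBABBBABABABBBABABABBBABABABBBABBBABBBABABABBBAB  (len 192)
7) BBABBBABABABBBABBBABBBABABABBBABABABBBABABABBBABBBABBBABAB…ABABABBBABBBABBBABABABBBABABABBBABABABBBABBBABBBABABABBBAB  (len 384)

258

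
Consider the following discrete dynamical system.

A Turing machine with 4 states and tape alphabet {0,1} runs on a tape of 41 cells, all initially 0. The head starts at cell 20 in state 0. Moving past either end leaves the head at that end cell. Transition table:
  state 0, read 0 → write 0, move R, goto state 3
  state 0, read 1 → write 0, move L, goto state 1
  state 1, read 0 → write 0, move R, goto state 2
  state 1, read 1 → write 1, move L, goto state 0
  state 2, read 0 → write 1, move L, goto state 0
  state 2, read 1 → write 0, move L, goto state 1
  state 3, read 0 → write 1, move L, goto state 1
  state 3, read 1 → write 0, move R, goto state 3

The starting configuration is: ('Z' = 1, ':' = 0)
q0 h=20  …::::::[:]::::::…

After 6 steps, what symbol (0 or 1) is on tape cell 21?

1

step 0: q0 h=20  …::::::[:]::::::…
step 1: q3 h=21  …::::::[:]::::::…
step 2: q1 h=20  …::::::[:]Z:::::…
step 3: q2 h=21  …::::::[Z]::::::…
step 4: q1 h=20  …::::::[:]::::::…
step 5: q2 h=21  …::::::[:]::::::…
step 6: q0 h=20  …::::::[:]Z:::::…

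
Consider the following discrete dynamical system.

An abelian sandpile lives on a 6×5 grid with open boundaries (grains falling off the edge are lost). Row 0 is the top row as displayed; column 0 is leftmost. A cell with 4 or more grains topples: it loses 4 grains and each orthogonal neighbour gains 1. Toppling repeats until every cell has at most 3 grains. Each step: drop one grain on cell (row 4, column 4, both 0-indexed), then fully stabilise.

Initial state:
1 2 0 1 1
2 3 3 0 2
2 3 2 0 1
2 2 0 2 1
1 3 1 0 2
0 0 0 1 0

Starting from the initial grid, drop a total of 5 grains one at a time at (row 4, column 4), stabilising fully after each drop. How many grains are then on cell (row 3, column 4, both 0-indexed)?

t=0: 1 2 0 1 1
2 3 3 0 2
2 3 2 0 1
2 2 0 2 1
1 3 1 0 2
0 0 0 1 0
t=1: 1 2 0 1 1
2 3 3 0 2
2 3 2 0 1
2 2 0 2 1
1 3 1 0 3
0 0 0 1 0
t=2: 1 2 0 1 1
2 3 3 0 2
2 3 2 0 1
2 2 0 2 2
1 3 1 1 0
0 0 0 1 1
t=3: 1 2 0 1 1
2 3 3 0 2
2 3 2 0 1
2 2 0 2 2
1 3 1 1 1
0 0 0 1 1
t=4: 1 2 0 1 1
2 3 3 0 2
2 3 2 0 1
2 2 0 2 2
1 3 1 1 2
0 0 0 1 1
t=5: 1 2 0 1 1
2 3 3 0 2
2 3 2 0 1
2 2 0 2 2
1 3 1 1 3
0 0 0 1 1

2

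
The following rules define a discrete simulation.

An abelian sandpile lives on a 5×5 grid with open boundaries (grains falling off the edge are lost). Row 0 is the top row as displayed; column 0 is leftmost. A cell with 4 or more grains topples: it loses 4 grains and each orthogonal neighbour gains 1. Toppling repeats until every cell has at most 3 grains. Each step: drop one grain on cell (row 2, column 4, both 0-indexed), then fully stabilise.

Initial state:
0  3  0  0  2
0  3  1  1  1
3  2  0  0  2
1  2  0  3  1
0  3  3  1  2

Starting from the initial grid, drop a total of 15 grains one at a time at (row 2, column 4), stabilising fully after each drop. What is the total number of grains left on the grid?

k=0  0  3  0  0  2
0  3  1  1  1
3  2  0  0  2
1  2  0  3  1
0  3  3  1  2
k=1  0  3  0  0  2
0  3  1  1  1
3  2  0  0  3
1  2  0  3  1
0  3  3  1  2
k=2  0  3  0  0  2
0  3  1  1  2
3  2  0  1  0
1  2  0  3  2
0  3  3  1  2
k=3  0  3  0  0  2
0  3  1  1  2
3  2  0  1  1
1  2  0  3  2
0  3  3  1  2
k=4  0  3  0  0  2
0  3  1  1  2
3  2  0  1  2
1  2  0  3  2
0  3  3  1  2
k=5  0  3  0  0  2
0  3  1  1  2
3  2  0  1  3
1  2  0  3  2
0  3  3  1  2
k=6  0  3  0  0  2
0  3  1  1  3
3  2  0  2  0
1  2  0  3  3
0  3  3  1  2
k=7  0  3  0  0  2
0  3  1  1  3
3  2  0  2  1
1  2  0  3  3
0  3  3  1  2
k=8  0  3  0  0  2
0  3  1  1  3
3  2  0  2  2
1  2  0  3  3
0  3  3  1  2
k=9  0  3  0  0  2
0  3  1  1  3
3  2  0  2  3
1  2  0  3  3
0  3  3  1  2
k=10  0  3  0  0  3
0  3  1  3  0
3  2  1  0  3
1  2  1  1  1
0  3  3  2  3
k=11  0  3  0  0  3
0  3  1  3  1
3  2  1  1  0
1  2  1  1  2
0  3  3  2  3
k=12  0  3  0  0  3
0  3  1  3  1
3  2  1  1  1
1  2  1  1  2
0  3  3  2  3
k=13  0  3  0  0  3
0  3  1  3  1
3  2  1  1  2
1  2  1  1  2
0  3  3  2  3
k=14  0  3  0  0  3
0  3  1  3  1
3  2  1  1  3
1  2  1  1  2
0  3  3  2  3
k=15  0  3  0  0  3
0  3  1  3  2
3  2  1  2  0
1  2  1  1  3
0  3  3  2  3

42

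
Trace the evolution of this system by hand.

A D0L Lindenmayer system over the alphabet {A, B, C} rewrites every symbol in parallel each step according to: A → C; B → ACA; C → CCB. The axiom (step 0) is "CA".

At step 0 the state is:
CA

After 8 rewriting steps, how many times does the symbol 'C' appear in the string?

2539

[0] CA
[1] CCBC
[2] CCBCCBACACCB
[3] CCBCCBACACCBCCBACACCCBCCCBCCBACA
[4] CCBCCBACACCBCCBACACCCBCCCBCCBACACCBCCBACACCCBCCCBCCBCCBACACCBCCBCCBACACCBCCBACACCCBC
[5] CCBCCBACACCBCCBACACCCBCCCBCCBACACCBCCBACACCCBCCCBCCBCCBACA…CCBACACCBCCBACACCCBCCCBCCBACACCBCCBACACCCBCCCBCCBCCBACACCB  (len 224)
[6] CCBCCBACACCBCCBACACCCBCCCBCCBACACCBCCBACACCCBCCCBCCBCCBACA…BCCCBCCBCCBACACCBCCBCCBACACCBCCBACACCBCCBACACCCBCCCBCCBACA  (len 596)
[7] CCBCCBACACCBCCBACACCCBCCCBCCBACACCBCCBACACCCBCCCBCCBCCBACA…CCBACACCBCCBACACCCBCCCBCCBCCBACACCBCCBCCBACACCBCCBACACCCBC  (len 1584)
[8] CCBCCBACACCBCCBACACCCBCCCBCCBACACCBCCBACACCCBCCCBCCBCCBACA…CCBACACCBCCBACACCCBCCCBCCBACACCBCCBACACCCBCCCBCCBCCBACACCB  (len 4212)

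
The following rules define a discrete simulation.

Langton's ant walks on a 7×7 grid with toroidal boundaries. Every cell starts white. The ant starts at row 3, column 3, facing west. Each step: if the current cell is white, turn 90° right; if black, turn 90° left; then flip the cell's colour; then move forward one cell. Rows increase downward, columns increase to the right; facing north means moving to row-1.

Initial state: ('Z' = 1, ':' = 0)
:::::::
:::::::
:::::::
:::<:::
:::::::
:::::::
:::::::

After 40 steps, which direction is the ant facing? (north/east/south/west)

west

k=0  :::::::
:::::::
:::::::
:::<:::
:::::::
:::::::
:::::::
k=1  :::::::
:::::::
:::^:::
:::Z:::
:::::::
:::::::
:::::::
k=2  :::::::
:::::::
:::Z>::
:::Z:::
:::::::
:::::::
:::::::
k=3  :::::::
:::::::
:::ZZ::
:::Zv::
:::::::
:::::::
:::::::
k=4  :::::::
:::::::
:::ZZ::
:::<Z::
:::::::
:::::::
:::::::
k=5  :::::::
:::::::
:::ZZ::
::::Z::
:::v:::
:::::::
:::::::
k=6  :::::::
:::::::
:::ZZ::
::::Z::
::<Z:::
:::::::
:::::::
k=7  :::::::
:::::::
:::ZZ::
::^:Z::
::ZZ:::
:::::::
:::::::
k=8  :::::::
:::::::
:::ZZ::
::Z>Z::
::ZZ:::
:::::::
:::::::
k=9  :::::::
:::::::
:::ZZ::
::ZZZ::
::Zv:::
:::::::
:::::::
k=10  :::::::
:::::::
:::ZZ::
::ZZZ::
::Z:>::
:::::::
:::::::
k=11  :::::::
:::::::
:::ZZ::
::ZZZ::
::Z:Z::
::::v::
:::::::
k=12  :::::::
:::::::
:::ZZ::
::ZZZ::
::Z:Z::
:::<Z::
:::::::
k=13  :::::::
:::::::
:::ZZ::
::ZZZ::
::Z^Z::
:::ZZ::
:::::::
k=14  :::::::
:::::::
:::ZZ::
::ZZZ::
::ZZ>::
:::ZZ::
:::::::
k=15  :::::::
:::::::
:::ZZ::
::ZZ^::
::ZZ:::
:::ZZ::
:::::::
k=16  :::::::
:::::::
:::ZZ::
::Z<:::
::ZZ:::
:::ZZ::
:::::::
k=17  :::::::
:::::::
:::ZZ::
::Z::::
::Zv:::
:::ZZ::
:::::::
k=18  :::::::
:::::::
:::ZZ::
::Z::::
::Z:>::
:::ZZ::
:::::::
k=19  :::::::
:::::::
:::ZZ::
::Z::::
::Z:Z::
:::Zv::
:::::::
k=20  :::::::
:::::::
:::ZZ::
::Z::::
::Z:Z::
:::Z:>:
:::::::
k=21  :::::::
:::::::
:::ZZ::
::Z::::
::Z:Z::
:::Z:Z:
:::::v:
k=22  :::::::
:::::::
:::ZZ::
::Z::::
::Z:Z::
:::Z:Z:
::::<Z:
k=23  :::::::
:::::::
:::ZZ::
::Z::::
::Z:Z::
:::Z^Z:
::::ZZ:
k=24  :::::::
:::::::
:::ZZ::
::Z::::
::Z:Z::
:::ZZ>:
::::ZZ:
k=25  :::::::
:::::::
:::ZZ::
::Z::::
::Z:Z^:
:::ZZ::
::::ZZ:
k=26  :::::::
:::::::
:::ZZ::
::Z::::
::Z:ZZ>
:::ZZ::
::::ZZ:
k=27  :::::::
:::::::
:::ZZ::
::Z::::
::Z:ZZZ
:::ZZ:v
::::ZZ:
k=28  :::::::
:::::::
:::ZZ::
::Z::::
::Z:ZZZ
:::ZZ<Z
::::ZZ:
k=29  :::::::
:::::::
:::ZZ::
::Z::::
::Z:Z^Z
:::ZZZZ
::::ZZ:
k=30  :::::::
:::::::
:::ZZ::
::Z::::
::Z:<:Z
:::ZZZZ
::::ZZ:
k=31  :::::::
:::::::
:::ZZ::
::Z::::
::Z:::Z
:::ZvZZ
::::ZZ:
k=32  :::::::
:::::::
:::ZZ::
::Z::::
::Z:::Z
:::Z:>Z
::::ZZ:
k=33  :::::::
:::::::
:::ZZ::
::Z::::
::Z::^Z
:::Z::Z
::::ZZ:
k=34  :::::::
:::::::
:::ZZ::
::Z::::
::Z::Z>
:::Z::Z
::::ZZ:
k=35  :::::::
:::::::
:::ZZ::
::Z:::^
::Z::Z:
:::Z::Z
::::ZZ:
k=36  :::::::
:::::::
:::ZZ::
>:Z:::Z
::Z::Z:
:::Z::Z
::::ZZ:
k=37  :::::::
:::::::
:::ZZ::
Z:Z:::Z
v:Z::Z:
:::Z::Z
::::ZZ:
k=38  :::::::
:::::::
:::ZZ::
Z:Z:::Z
Z:Z::Z<
:::Z::Z
::::ZZ:
k=39  :::::::
:::::::
:::ZZ::
Z:Z:::^
Z:Z::ZZ
:::Z::Z
::::ZZ:
k=40  :::::::
:::::::
:::ZZ::
Z:Z::<:
Z:Z::ZZ
:::Z::Z
::::ZZ:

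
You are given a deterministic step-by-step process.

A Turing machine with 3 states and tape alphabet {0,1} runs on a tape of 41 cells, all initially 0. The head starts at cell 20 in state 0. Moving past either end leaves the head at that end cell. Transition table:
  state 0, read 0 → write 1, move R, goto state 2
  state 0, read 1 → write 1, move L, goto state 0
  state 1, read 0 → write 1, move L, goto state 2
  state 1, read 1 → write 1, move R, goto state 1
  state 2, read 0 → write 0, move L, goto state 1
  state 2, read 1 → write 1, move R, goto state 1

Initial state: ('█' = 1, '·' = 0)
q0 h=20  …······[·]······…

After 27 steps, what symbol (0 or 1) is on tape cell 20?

k=0  q0 h=20  …······[·]······…
k=1  q2 h=21  …·····█[·]······…
k=2  q1 h=20  …······[█]······…
k=3  q1 h=21  …·····█[·]······…
k=4  q2 h=20  …······[█]█·····…
k=5  q1 h=21  …·····█[█]······…
k=6  q1 h=22  …····██[·]······…
k=7  q2 h=21  …·····█[█]█·····…
k=8  q1 h=22  …····██[█]······…
k=9  q1 h=23  …···███[·]······…
k=10  q2 h=22  …····██[█]█·····…
k=11  q1 h=23  …···███[█]······…
k=12  q1 h=24  …··████[·]······…
k=13  q2 h=23  …···███[█]█·····…
k=14  q1 h=24  …··████[█]······…
k=15  q1 h=25  …·█████[·]······…
k=16  q2 h=24  …··████[█]█·····…
k=17  q1 h=25  …·█████[█]······…
k=18  q1 h=26  …██████[·]······…
k=19  q2 h=25  …·█████[█]█·····…
k=20  q1 h=26  …██████[█]······…
k=21  q1 h=27  …██████[·]······…
k=22  q2 h=26  …██████[█]█·····…
k=23  q1 h=27  …██████[█]······…
k=24  q1 h=28  …██████[·]······…
k=25  q2 h=27  …██████[█]█·····…
k=26  q1 h=28  …██████[█]······…
k=27  q1 h=29  …██████[·]······…

1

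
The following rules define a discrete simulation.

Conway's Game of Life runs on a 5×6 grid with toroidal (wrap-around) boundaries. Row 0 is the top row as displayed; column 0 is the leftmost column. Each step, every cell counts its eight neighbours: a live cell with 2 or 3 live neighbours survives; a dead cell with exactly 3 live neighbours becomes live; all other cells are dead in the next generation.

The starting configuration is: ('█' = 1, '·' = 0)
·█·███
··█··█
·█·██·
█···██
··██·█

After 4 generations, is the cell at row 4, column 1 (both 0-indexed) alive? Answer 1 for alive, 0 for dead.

1

gen 0: ·█·███
··█··█
·█·██·
█···██
··██·█
gen 1: ·█···█
·█···█
·███··
██····
·██···
gen 2: ·█····
·█··█·
······
█··█··
··█···
gen 3: ·██···
······
······
······
·██···
gen 4: ·██···
······
······
······
·██···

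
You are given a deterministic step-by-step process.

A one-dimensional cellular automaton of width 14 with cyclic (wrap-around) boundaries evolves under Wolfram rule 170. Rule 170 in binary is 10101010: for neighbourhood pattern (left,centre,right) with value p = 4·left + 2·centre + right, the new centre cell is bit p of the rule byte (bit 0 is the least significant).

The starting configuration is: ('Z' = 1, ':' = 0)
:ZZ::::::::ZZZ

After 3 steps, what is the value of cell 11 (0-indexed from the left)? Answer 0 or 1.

k=0  :ZZ::::::::ZZZ
k=1  ZZ::::::::ZZZ:
k=2  Z::::::::ZZZ:Z
k=3  ::::::::ZZZ:ZZ

0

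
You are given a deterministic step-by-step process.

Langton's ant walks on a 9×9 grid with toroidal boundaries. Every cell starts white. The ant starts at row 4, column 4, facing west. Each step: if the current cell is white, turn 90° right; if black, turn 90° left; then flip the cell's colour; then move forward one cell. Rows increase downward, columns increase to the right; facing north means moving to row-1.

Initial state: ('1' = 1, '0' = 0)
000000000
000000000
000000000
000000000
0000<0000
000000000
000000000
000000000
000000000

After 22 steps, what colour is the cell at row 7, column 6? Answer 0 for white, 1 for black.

step 0: 000000000
000000000
000000000
000000000
0000<0000
000000000
000000000
000000000
000000000
step 1: 000000000
000000000
000000000
0000^0000
000010000
000000000
000000000
000000000
000000000
step 2: 000000000
000000000
000000000
00001>000
000010000
000000000
000000000
000000000
000000000
step 3: 000000000
000000000
000000000
000011000
00001v000
000000000
000000000
000000000
000000000
step 4: 000000000
000000000
000000000
000011000
0000<1000
000000000
000000000
000000000
000000000
step 5: 000000000
000000000
000000000
000011000
000001000
0000v0000
000000000
000000000
000000000
step 6: 000000000
000000000
000000000
000011000
000001000
000<10000
000000000
000000000
000000000
step 7: 000000000
000000000
000000000
000011000
000^01000
000110000
000000000
000000000
000000000
step 8: 000000000
000000000
000000000
000011000
0001>1000
000110000
000000000
000000000
000000000
step 9: 000000000
000000000
000000000
000011000
000111000
0001v0000
000000000
000000000
000000000
step 10: 000000000
000000000
000000000
000011000
000111000
00010>000
000000000
000000000
000000000
step 11: 000000000
000000000
000000000
000011000
000111000
000101000
00000v000
000000000
000000000
step 12: 000000000
000000000
000000000
000011000
000111000
000101000
0000<1000
000000000
000000000
step 13: 000000000
000000000
000000000
000011000
000111000
0001^1000
000011000
000000000
000000000
step 14: 000000000
000000000
000000000
000011000
000111000
00011>000
000011000
000000000
000000000
step 15: 000000000
000000000
000000000
000011000
00011^000
000110000
000011000
000000000
000000000
step 16: 000000000
000000000
000000000
000011000
0001<0000
000110000
000011000
000000000
000000000
step 17: 000000000
000000000
000000000
000011000
000100000
0001v0000
000011000
000000000
000000000
step 18: 000000000
000000000
000000000
000011000
000100000
00010>000
000011000
000000000
000000000
step 19: 000000000
000000000
000000000
000011000
000100000
000101000
00001v000
000000000
000000000
step 20: 000000000
000000000
000000000
000011000
000100000
000101000
000010>00
000000000
000000000
step 21: 000000000
000000000
000000000
000011000
000100000
000101000
000010100
000000v00
000000000
step 22: 000000000
000000000
000000000
000011000
000100000
000101000
000010100
00000<100
000000000

1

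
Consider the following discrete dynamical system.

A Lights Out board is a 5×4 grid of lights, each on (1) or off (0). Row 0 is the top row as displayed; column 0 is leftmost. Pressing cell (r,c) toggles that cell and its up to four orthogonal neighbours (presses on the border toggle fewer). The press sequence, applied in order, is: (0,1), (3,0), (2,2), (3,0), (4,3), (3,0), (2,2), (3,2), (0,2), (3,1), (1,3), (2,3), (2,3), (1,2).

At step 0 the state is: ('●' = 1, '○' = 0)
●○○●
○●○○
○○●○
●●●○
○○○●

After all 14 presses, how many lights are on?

t=0: ●○○●
○●○○
○○●○
●●●○
○○○●
t=1: ○●●●
○○○○
○○●○
●●●○
○○○●
t=2: ○●●●
○○○○
●○●○
○○●○
●○○●
t=3: ○●●●
○○●○
●●○●
○○○○
●○○●
t=4: ○●●●
○○●○
○●○●
●●○○
○○○●
t=5: ○●●●
○○●○
○●○●
●●○●
○○●○
t=6: ○●●●
○○●○
●●○●
○○○●
●○●○
t=7: ○●●●
○○○○
●○●○
○○●●
●○●○
t=8: ○●●●
○○○○
●○○○
○●○○
●○○○
t=9: ○○○○
○○●○
●○○○
○●○○
●○○○
t=10: ○○○○
○○●○
●●○○
●○●○
●●○○
t=11: ○○○●
○○○●
●●○●
●○●○
●●○○
t=12: ○○○●
○○○○
●●●○
●○●●
●●○○
t=13: ○○○●
○○○●
●●○●
●○●○
●●○○
t=14: ○○●●
○●●○
●●●●
●○●○
●●○○

12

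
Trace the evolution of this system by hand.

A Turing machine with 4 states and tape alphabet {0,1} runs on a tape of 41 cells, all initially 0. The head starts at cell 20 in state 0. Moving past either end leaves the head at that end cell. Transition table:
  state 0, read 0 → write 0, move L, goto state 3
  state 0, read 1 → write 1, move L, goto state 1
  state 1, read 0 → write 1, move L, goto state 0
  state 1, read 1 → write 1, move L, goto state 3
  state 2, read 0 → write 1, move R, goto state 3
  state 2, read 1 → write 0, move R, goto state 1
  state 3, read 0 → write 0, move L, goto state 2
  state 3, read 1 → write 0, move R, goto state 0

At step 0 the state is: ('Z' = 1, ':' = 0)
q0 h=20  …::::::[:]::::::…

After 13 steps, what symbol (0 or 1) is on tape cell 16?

k=0  q0 h=20  …::::::[:]::::::…
k=1  q3 h=19  …::::::[:]::::::…
k=2  q2 h=18  …::::::[:]::::::…
k=3  q3 h=19  …:::::Z[:]::::::…
k=4  q2 h=18  …::::::[Z]::::::…
k=5  q1 h=19  …::::::[:]::::::…
k=6  q0 h=18  …::::::[:]Z:::::…
k=7  q3 h=17  …::::::[:]:Z::::…
k=8  q2 h=16  …::::::[:]::Z:::…
k=9  q3 h=17  …:::::Z[:]:Z::::…
k=10  q2 h=16  …::::::[Z]::Z:::…
k=11  q1 h=17  …::::::[:]:Z::::…
k=12  q0 h=16  …::::::[:]Z:Z:::…
k=13  q3 h=15  …::::::[:]:Z:Z::…

0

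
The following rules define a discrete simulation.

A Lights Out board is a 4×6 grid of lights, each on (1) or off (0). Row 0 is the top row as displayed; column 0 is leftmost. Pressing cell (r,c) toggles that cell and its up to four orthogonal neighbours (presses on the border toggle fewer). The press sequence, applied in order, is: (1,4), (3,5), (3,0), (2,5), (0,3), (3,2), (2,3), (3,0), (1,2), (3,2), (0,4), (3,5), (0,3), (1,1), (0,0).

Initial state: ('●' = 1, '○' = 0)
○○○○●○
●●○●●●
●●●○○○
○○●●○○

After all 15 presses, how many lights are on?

[0] ○○○○●○
●●○●●●
●●●○○○
○○●●○○
[1] ○○○○○○
●●○○○○
●●●○●○
○○●●○○
[2] ○○○○○○
●●○○○○
●●●○●●
○○●●●●
[3] ○○○○○○
●●○○○○
○●●○●●
●●●●●●
[4] ○○○○○○
●●○○○●
○●●○○○
●●●●●○
[5] ○○●●●○
●●○●○●
○●●○○○
●●●●●○
[6] ○○●●●○
●●○●○●
○●○○○○
●○○○●○
[7] ○○●●●○
●●○○○●
○●●●●○
●○○●●○
[8] ○○●●●○
●●○○○●
●●●●●○
○●○●●○
[9] ○○○●●○
●○●●○●
●●○●●○
○●○●●○
[10] ○○○●●○
●○●●○●
●●●●●○
○○●○●○
[11] ○○○○○●
●○●●●●
●●●●●○
○○●○●○
[12] ○○○○○●
●○●●●●
●●●●●●
○○●○○●
[13] ○○●●●●
●○●○●●
●●●●●●
○○●○○●
[14] ○●●●●●
○●○○●●
●○●●●●
○○●○○●
[15] ●○●●●●
●●○○●●
●○●●●●
○○●○○●

16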